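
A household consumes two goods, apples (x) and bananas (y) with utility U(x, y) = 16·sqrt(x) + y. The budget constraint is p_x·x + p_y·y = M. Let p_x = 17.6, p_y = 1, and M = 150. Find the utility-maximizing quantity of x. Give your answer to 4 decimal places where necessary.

x* = 0.2066

MU_x = 8/√x, MU_y = 1. Tangency: 8/√x = p_x/p_y.
Thus x* = (8·p_y/p_x)² — independent of M — with the rest of income spent on y.
Plugging in: x* = (8·1/17.6)² = 0.2066.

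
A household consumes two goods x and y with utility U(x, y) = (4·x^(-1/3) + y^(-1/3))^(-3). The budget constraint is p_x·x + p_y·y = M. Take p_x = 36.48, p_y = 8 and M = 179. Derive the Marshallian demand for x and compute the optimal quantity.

MU_x ∝ 4·x^(-4/3), MU_y ∝ y^(-4/3), so MRS = 4·(y/x)^(4/3) = p_x/p_y.
Hence y/x = ((1/4)·p_x/p_y)^(1/(4/3)), i.e. raised to the 0.75 power.
Substitute y = (y/x)·x into the budget: x* = M/(p_x + p_y·(y/x)).
Numerically y/x = 1.103262, so x* = 179/(36.48 + 8·1.103262) = 3.9509.

x* = 3.9509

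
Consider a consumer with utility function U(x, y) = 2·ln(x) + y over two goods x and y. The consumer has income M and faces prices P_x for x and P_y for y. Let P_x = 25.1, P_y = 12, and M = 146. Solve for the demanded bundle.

x* = 0.9562, y* = 10.1667

Set MRS = P_x/P_y: (2/x)/1 = P_x/P_y.
So x*(P_x,P_y) = 2·P_y/P_x, independent of income; and y* = (M − 2·P_y)/P_y.
At the given prices: x* = 2·12/25.1 = 0.9562, and y* = 10.1667.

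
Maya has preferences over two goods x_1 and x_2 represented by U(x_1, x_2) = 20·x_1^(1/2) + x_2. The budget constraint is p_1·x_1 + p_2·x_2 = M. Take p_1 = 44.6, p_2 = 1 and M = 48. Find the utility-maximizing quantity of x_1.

x_1* = 0.0503

MU_x_1 = 10/√x_1, MU_x_2 = 1. Tangency: 10/√x_1 = p_1/p_2.
Thus x_1* = (10·p_2/p_1)² — independent of M — with the rest of income spent on x_2.
Plugging in: x_1* = (10·1/44.6)² = 0.0503.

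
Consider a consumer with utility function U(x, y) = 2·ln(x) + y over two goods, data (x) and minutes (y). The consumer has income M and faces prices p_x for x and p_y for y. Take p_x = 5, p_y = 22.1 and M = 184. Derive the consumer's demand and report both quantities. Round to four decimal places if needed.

So x*(p_x,p_y) = 2·p_y/p_x, independent of income; and y* = (M − 2·p_y)/p_y.
At the given prices: x* = 2·22.1/5 = 8.84, and y* = 6.3258.

x* = 8.84, y* = 6.3258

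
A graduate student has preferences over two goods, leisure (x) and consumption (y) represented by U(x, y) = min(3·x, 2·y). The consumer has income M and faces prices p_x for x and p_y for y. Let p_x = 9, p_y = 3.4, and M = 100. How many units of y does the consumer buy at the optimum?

Demand: x*(p_x,p_y,M) = 2·M/(2·p_x + 3·p_y), y* = 3·M/(2·p_x + 3·p_y).
Here 2·9 + 3·3.4 = 28.2, giving y* = 10.6383.

y* = 10.6383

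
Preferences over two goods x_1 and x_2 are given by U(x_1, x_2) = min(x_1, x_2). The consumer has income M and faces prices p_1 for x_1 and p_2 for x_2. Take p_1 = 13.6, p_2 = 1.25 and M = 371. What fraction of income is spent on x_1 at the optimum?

Here 13.6 + 1.25 = 14.85, giving x_1* = 24.9832 and x_2* = 24.9832.
Expenditure on x_1: 13.6·24.9832 = 339.771; share = 0.9158.

share on x_1 = 0.9158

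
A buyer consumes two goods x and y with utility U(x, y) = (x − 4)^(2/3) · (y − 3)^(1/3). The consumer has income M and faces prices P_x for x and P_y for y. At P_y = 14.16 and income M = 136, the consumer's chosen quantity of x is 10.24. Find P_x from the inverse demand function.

P_x = 7

Let x' = x−4, y' = y−3. MRS = 2·y'/x' = P_x/P_y.
Substituting into the budget: x* = 4 + 2/3·(M − 4·P_x − 3·P_y)/P_x, and y* = 3 + 1/3·(…)/P_y.
Set x* = 10.24 in the demand function and solve for P_x: P_x = 7.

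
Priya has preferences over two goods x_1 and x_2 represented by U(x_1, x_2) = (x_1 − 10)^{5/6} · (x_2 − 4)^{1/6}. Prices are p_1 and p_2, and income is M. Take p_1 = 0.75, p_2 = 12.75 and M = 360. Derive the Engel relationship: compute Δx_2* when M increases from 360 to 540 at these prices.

Let x_1' = x_1−10, x_2' = x_2−4. MRS = 5·x_2'/x_1' = p_1/p_2.
After buying the subsistence bundle (10, 4), a share 5/6 of the remaining income goes to x_1: x_1* = 10 + 5/6·(M − 10p_1 − 4p_2)/p_1.
Discretionary income = 360 − 10·0.75 − 4·12.75 = 301.5; x_2* = 4 + 1/6·301.5/12.75 = 7.9412.
At M' = 540: x_2* = 10.2941. Change: 10.2941 − 7.9412 = 2.3529.

Δx_2* = 2.3529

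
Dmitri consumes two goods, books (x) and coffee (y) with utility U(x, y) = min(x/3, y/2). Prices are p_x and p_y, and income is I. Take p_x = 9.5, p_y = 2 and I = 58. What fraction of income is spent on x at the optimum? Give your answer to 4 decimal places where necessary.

Leontief preferences: the optimum is at the kink where x/3 = y/2, i.e. y = (2/3)·x.
Budget: p_x·x + p_y·(2/3)·x = I, so (3·p_x + 2·p_y)·x = 3·I.
Demand: x*(p_x,p_y,I) = 3·I/(3·p_x + 2·p_y), y* = 2·I/(3·p_x + 2·p_y).
Here 3·9.5 + 2·2 = 32.5, giving x* = 5.3538 and y* = 3.5692.
Expenditure on x: 9.5·5.3538 = 50.8615; share = 0.8769.

share on x = 0.8769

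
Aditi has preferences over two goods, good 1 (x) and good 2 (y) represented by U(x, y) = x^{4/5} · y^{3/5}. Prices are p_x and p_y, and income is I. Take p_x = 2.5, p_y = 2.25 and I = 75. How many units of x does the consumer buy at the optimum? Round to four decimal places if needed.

The MRS is (4/3)·y/x. Set MRS = p_x/p_y.
Rearranging, p_y·y = (3/4)·p_x·x. Substituting into the budget gives p_x·x·(1 + (3/4)) = I.
Demand: x*(p_x,p_y,I) = 4/7·I/p_x and y* = 3/7·I/p_y.
At p_x=2.5, p_y=2.25, I=75: x* = 4/7·75/2.5 = 17.1429.

x* = 17.1429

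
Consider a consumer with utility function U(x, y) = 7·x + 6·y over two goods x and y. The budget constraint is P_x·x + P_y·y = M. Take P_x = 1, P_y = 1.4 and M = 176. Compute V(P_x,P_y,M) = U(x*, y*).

V = 1232

Linear utility — the consumer picks whichever good has higher MU/price: 7/1 = 7 vs 6/1.4 = 4.2857.
x gives more utility per dollar, so spend all income on x: x* = M/P_x, y* = 0.
Numerically: x* = 176, y* = 0.
Utility at the optimum: U(176, 0) = 1232.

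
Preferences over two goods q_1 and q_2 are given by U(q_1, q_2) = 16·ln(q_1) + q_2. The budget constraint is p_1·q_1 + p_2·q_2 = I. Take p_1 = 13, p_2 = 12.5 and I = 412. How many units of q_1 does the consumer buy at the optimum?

q_1* = 15.3846

At the given prices: q_1* = 16·12.5/13 = 15.3846.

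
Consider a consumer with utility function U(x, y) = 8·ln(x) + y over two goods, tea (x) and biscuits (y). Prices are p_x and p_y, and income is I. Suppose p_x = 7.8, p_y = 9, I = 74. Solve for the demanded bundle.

Set MRS = p_x/p_y: (8/x)/1 = p_x/p_y.
So x*(p_x,p_y) = 8·p_y/p_x, independent of income; and y* = (I − 8·p_y)/p_y.
At the given prices: x* = 8·9/7.8 = 9.2308, and y* = 0.2222.

x* = 9.2308, y* = 0.2222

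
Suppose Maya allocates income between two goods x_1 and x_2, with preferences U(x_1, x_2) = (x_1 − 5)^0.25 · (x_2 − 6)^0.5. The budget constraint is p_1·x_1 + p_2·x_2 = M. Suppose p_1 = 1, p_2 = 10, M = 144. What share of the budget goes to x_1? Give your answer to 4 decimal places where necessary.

MRS = (1/2)·(x_2−6)/(x_1−5). Tangency with p_1/p_2 gives x_2−6 = 2·(p_1/p_2)·(x_1−5).
After buying the subsistence bundle (5, 6), a share 1/3 of the remaining income goes to x_1: x_1* = 5 + 1/3·(M − 5p_1 − 6p_2)/p_1.
Discretionary income = 144 − 5·1 − 6·10 = 79; x_1* = 5 + 1/3·79/1 = 31.3333; x_2* = 6 + 2/3·79/10 = 11.2667.
Expenditure on x_1: 1·31.3333 = 31.3333; share = 0.2176.

share on x_1 = 0.2176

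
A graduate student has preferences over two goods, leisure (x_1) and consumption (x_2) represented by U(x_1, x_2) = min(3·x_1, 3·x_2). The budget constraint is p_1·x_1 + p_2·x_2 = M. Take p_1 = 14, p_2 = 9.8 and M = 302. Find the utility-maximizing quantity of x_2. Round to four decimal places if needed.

x_2* = 12.6891

Leontief preferences: the optimum is at the kink where x_1/3 = x_2/3, i.e. x_2 = x_1.
Budget: p_1·x_1 + p_2·x_1 = M, so (3·p_1 + 3·p_2)·x_1 = 3·M.
Demand: x_1*(p_1,p_2,M) = 3·M/(3·p_1 + 3·p_2), x_2* = 3·M/(3·p_1 + 3·p_2).
Here 3·14 + 3·9.8 = 71.4, giving x_2* = 12.6891.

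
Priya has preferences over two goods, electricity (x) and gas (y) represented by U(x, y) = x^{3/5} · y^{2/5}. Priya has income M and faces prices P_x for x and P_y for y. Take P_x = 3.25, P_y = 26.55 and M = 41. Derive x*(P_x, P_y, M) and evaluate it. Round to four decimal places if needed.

At P_x=3.25, P_y=26.55, M=41: x* = 0.6·41/3.25 = 7.5692.

x* = 7.5692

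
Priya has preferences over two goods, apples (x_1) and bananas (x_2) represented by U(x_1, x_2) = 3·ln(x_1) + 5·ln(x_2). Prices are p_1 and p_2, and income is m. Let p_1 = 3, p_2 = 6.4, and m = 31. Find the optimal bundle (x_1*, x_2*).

Demand: x_1*(p_1,p_2,m) = 0.375·m/p_1 and x_2* = 0.625·m/p_2.
At p_1=3, p_2=6.4, m=31: x_1* = 0.375·31/3 = 3.875, x_2* = 3.0273.

x_1* = 3.875, x_2* = 3.0273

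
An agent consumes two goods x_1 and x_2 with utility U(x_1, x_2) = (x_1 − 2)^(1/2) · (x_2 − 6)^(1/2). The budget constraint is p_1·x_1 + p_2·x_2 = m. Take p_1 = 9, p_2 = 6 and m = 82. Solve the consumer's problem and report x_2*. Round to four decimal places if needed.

x_2* = 8.3333

Let x_1' = x_1−2, x_2' = x_2−6. MRS = x_2'/x_1' = p_1/p_2.
Substituting into the budget: x_1* = 2 + 0.5·(m − 2·p_1 − 6·p_2)/p_1, and x_2* = 6 + 0.5·(…)/p_2.
Discretionary income = 82 − 2·9 − 6·6 = 28; x_2* = 6 + 0.5·28/6 = 8.3333.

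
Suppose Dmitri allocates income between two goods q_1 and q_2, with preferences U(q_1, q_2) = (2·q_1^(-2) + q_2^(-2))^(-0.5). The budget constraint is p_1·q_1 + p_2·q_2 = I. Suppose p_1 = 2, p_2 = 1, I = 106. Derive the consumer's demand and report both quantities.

q_1* = 35.3333, q_2* = 35.3333

Substitute q_2 = (q_2/q_1)·q_1 into the budget: q_1* = I/(p_1 + p_2·(q_2/q_1)).
Numerically q_2/q_1 = 1, so q_1* = 106/(2 + 1·1) = 35.3333 and q_2* = 1·35.3333 = 35.3333.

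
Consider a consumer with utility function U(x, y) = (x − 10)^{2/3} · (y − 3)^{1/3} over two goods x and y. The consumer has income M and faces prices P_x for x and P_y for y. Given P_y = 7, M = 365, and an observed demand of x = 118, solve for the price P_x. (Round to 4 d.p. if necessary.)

MRS = 2·(y−3)/(x−10). Tangency with P_x/P_y gives y−3 = (1/2)·(P_x/P_y)·(x−10).
Substituting into the budget: x* = 10 + 2/3·(M − 10·P_x − 3·P_y)/P_x, and y* = 3 + 1/3·(…)/P_y.
Set x* = 118 in the demand function and solve for P_x: P_x = 2.

P_x = 2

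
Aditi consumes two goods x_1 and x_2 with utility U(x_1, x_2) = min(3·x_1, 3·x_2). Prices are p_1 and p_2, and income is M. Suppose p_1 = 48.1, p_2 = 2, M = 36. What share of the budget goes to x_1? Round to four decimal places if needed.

Demand: x_1*(p_1,p_2,M) = 3·M/(3·p_1 + 3·p_2), x_2* = 3·M/(3·p_1 + 3·p_2).
Here 3·48.1 + 3·2 = 150.3, giving x_1* = 0.7186 and x_2* = 0.7186.
Expenditure on x_1: 48.1·0.7186 = 34.5629; share = 0.9601.

share on x_1 = 0.9601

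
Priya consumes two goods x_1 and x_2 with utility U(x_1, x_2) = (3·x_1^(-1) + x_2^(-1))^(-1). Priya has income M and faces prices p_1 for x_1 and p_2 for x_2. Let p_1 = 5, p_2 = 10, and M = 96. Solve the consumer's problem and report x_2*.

x_2* = 4.3151

MU_x_1 ∝ 3·x_1^(-2), MU_x_2 ∝ x_2^(-2), so MRS = 3·(x_2/x_1)^(2) = p_1/p_2.
Solve for the ratio: x_2/x_1 = [(1/3)·p_1/p_2]^(0.5).
Substitute x_2 = (x_2/x_1)·x_1 into the budget: x_1* = M/(p_1 + p_2·(x_2/x_1)).
Numerically x_2/x_1 = 0.408248, so x_1* = 96/(5 + 10·0.408248) = 10.5698 and x_2* = 0.408248·10.5698 = 4.3151.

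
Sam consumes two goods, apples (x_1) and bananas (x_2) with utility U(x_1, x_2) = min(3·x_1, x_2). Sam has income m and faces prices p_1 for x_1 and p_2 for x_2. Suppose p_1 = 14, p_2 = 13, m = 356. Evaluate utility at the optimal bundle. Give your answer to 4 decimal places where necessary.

V = 20.1509

With perfect complements, no substitution: consume in ratio x_1:x_2 = 1:3.
Budget: p_1·x_1 + p_2·3·x_1 = m, so (p_1 + 3·p_2)·x_1 = m.
Demand: x_1*(p_1,p_2,m) = m/(p_1 + 3·p_2), x_2* = 3·m/(p_1 + 3·p_2).
Here 14 + 3·13 = 53, giving x_1* = 6.717 and x_2* = 20.1509.
Utility at the optimum: U(6.717, 20.1509) = 20.1509.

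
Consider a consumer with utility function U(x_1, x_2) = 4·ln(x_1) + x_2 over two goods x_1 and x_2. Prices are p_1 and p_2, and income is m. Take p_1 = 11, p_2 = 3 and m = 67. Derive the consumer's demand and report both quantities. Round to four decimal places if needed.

x_1* = 1.0909, x_2* = 18.3333

Set MRS = p_1/p_2: (4/x_1)/1 = p_1/p_2.
So x_1*(p_1,p_2) = 4·p_2/p_1, independent of income; and x_2* = (m − 4·p_2)/p_2.
At the given prices: x_1* = 4·3/11 = 1.0909, and x_2* = 18.3333.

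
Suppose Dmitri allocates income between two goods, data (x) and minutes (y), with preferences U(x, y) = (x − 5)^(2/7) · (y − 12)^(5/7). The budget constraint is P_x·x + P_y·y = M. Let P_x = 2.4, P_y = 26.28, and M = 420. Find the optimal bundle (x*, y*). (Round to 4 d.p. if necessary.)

This is Cobb-Douglas in (x−5, y−12): tangency gives 2/7·P_y·(y−12) = 5/7·P_x·(x−5).
After buying the subsistence bundle (5, 12), a share 2/7 of the remaining income goes to x: x* = 5 + 2/7·(M − 5P_x − 12P_y)/P_x.
Discretionary income = 420 − 5·2.4 − 12·26.28 = 92.64; x* = 5 + 2/7·92.64/2.4 = 16.0286; y* = 12 + 5/7·92.64/26.28 = 14.5179.

x* = 16.0286, y* = 14.5179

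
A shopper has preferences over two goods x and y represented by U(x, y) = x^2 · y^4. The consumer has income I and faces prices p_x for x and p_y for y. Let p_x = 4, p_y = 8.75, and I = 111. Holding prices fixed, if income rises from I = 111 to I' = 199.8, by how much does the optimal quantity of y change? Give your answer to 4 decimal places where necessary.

Tangency: MRS = (1/2)·y/x = p_x/p_y.
So 2·p_y·y = 4·p_x·x; combined with the budget, a share 1/3 of income goes to x.
Demand: x*(p_x,p_y,I) = 1/3·I/p_x and y* = 2/3·I/p_y.
At p_x=4, p_y=8.75, I=111: y* = 2/3·111/8.75 = 8.4571.
At I' = 199.8: y* = 15.2229. Change: 15.2229 − 8.4571 = 6.7657.

Δy* = 6.7657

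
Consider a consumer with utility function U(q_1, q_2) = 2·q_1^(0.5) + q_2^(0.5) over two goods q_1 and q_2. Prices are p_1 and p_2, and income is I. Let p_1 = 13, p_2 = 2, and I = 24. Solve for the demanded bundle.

q_1* = 0.7033, q_2* = 7.4286

MU_q_1 ∝ 2·q_1^(-0.5), MU_q_2 ∝ q_2^(-0.5), so MRS = 2·(q_2/q_1)^(0.5) = p_1/p_2.
Hence q_2/q_1 = ((1/2)·p_1/p_2)^(1/(0.5)), i.e. raised to the 2 power.
With the ratio pinned down, the budget gives q_1* = I/(p_1 + p_2·(q_2/q_1)) and q_2* = (q_2/q_1)·q_1*.
Numerically q_2/q_1 = 10.5625, so q_1* = 24/(13 + 2·10.5625) = 0.7033 and q_2* = 10.5625·0.7033 = 7.4286.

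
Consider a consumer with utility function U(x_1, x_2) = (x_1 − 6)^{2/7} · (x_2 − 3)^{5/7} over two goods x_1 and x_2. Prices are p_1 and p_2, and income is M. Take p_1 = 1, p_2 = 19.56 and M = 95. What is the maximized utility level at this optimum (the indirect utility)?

V = 1.993

Let x_1' = x_1−6, x_2' = x_2−3. MRS = (2/5)·x_2'/x_1' = p_1/p_2.
Substituting into the budget: x_1* = 6 + 2/7·(M − 6·p_1 − 3·p_2)/p_1, and x_2* = 3 + 5/7·(…)/p_2.
Discretionary income = 95 − 6·1 − 3·19.56 = 30.32; x_1* = 6 + 2/7·30.32/1 = 14.6629; x_2* = 3 + 5/7·30.32/19.56 = 4.1072.
Utility at the optimum: U(14.6629, 4.1072) = 1.993.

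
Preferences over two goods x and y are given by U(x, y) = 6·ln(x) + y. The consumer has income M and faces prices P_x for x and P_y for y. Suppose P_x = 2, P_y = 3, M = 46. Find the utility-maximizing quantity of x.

x* = 9

MU_x = 6/x, MU_y = 1. Tangency: 6/x = P_x/P_y.
So x*(P_x,P_y) = 6·P_y/P_x, independent of income; and y* = (M − 6·P_y)/P_y.
At the given prices: x* = 6·3/2 = 9.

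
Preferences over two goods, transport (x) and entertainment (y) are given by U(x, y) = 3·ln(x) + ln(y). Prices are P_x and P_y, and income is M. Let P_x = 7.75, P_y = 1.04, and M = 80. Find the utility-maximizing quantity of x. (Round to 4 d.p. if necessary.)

Tangency: MRS = 3·y/x = P_x/P_y.
Rearranging, P_y·y = (1/3)·P_x·x. Substituting into the budget gives P_x·x·(1 + (1/3)) = M.
Demand: x*(P_x,P_y,M) = 0.75·M/P_x and y* = 0.25·M/P_y.
At P_x=7.75, P_y=1.04, M=80: x* = 0.75·80/7.75 = 7.7419.

x* = 7.7419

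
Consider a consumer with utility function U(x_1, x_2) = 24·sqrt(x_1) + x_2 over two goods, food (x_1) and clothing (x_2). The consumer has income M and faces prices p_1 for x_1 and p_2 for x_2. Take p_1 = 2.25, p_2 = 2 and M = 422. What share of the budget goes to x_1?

MU_x_1 = 12/√x_1, MU_x_2 = 1. Tangency: 12/√x_1 = p_1/p_2.
Thus x_1* = (12·p_2/p_1)² — independent of M — with the rest of income spent on x_2.
Plugging in: x_1* = (12·2/2.25)² = 113.7778, x_2* = 83.
Expenditure on x_1: 2.25·113.7778 = 256; share = 0.6066.

share on x_1 = 0.6066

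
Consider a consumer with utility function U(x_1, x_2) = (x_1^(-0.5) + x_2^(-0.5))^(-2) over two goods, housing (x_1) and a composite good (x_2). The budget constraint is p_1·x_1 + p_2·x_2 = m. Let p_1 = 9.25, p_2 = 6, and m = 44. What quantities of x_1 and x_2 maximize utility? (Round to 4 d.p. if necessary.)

x_1* = 2.5497, x_2* = 3.4026

MU_x_1 ∝ x_1^(-1.5), MU_x_2 ∝ x_2^(-1.5), so MRS = (x_2/x_1)^(1.5) = p_1/p_2.
Hence x_2/x_1 = (p_1/p_2)^(1/(1.5)), i.e. raised to the 2/3 power.
With the ratio pinned down, the budget gives x_1* = m/(p_1 + p_2·(x_2/x_1)) and x_2* = (x_2/x_1)·x_1*.
Numerically x_2/x_1 = 1.334526, so x_1* = 44/(9.25 + 6·1.334526) = 2.5497 and x_2* = 1.334526·2.5497 = 3.4026.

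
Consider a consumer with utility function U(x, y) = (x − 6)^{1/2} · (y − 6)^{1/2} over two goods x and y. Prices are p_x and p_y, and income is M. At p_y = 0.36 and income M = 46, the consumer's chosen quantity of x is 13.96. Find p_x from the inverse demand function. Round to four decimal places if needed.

p_x = 2

This is Cobb-Douglas in (x−6, y−6): tangency gives 0.5·p_y·(y−6) = 0.5·p_x·(x−6).
Substituting into the budget: x* = 6 + 0.5·(M − 6·p_x − 6·p_y)/p_x, and y* = 6 + 0.5·(…)/p_y.
Set x* = 13.96 in the demand function and solve for p_x: p_x = 2.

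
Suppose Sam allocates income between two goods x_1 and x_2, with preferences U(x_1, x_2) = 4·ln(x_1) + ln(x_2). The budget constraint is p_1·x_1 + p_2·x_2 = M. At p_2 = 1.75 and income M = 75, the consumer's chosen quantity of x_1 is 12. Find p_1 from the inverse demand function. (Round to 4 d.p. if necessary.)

p_1 = 5

The MRS is 4·x_2/x_1. Set MRS = p_1/p_2.
So 4·p_2·x_2 = p_1·x_1; combined with the budget, a share 0.8 of income goes to x_1.
Demand: x_1*(p_1,p_2,M) = 0.8·M/p_1 and x_2* = 0.2·M/p_2.
Set x_1* = 12 in the demand function and solve for p_1: p_1 = 5.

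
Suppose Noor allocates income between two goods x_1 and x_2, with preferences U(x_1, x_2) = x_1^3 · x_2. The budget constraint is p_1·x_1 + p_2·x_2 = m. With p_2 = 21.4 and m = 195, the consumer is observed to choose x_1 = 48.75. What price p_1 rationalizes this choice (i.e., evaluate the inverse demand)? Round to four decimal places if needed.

p_1 = 3

Tangency: MRS = 3·x_2/x_1 = p_1/p_2.
So 3·p_2·x_2 = p_1·x_1; combined with the budget, a share 0.75 of income goes to x_1.
Demand: x_1*(p_1,p_2,m) = 0.75·m/p_1 and x_2* = 0.25·m/p_2.
Set x_1* = 48.75 in the demand function and solve for p_1: p_1 = 3.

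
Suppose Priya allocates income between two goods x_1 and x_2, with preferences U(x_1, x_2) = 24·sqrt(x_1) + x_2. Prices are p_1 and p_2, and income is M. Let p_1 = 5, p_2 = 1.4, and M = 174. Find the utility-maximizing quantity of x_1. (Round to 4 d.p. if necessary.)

Solve: √x_1 = 12·p_2/p_1, so x_1*(p_1,p_2) = (12·p_2/p_1)², and x_2* = (M − p_1·x_1*)/p_2.
Plugging in: x_1* = (12·1.4/5)² = 11.2896.

x_1* = 11.2896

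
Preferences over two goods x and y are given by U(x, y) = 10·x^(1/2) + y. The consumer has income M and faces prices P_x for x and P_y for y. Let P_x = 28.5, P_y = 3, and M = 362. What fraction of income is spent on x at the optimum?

Set MRS = P_x/P_y: 5·x^(−1/2) = P_x/P_y.
Thus x* = (5·P_y/P_x)² — independent of M — with the rest of income spent on y.
Plugging in: x* = (5·3/28.5)² = 0.277, y* = 118.0351.
Expenditure on x: 28.5·0.277 = 7.8947; share = 0.0218.

share on x = 0.0218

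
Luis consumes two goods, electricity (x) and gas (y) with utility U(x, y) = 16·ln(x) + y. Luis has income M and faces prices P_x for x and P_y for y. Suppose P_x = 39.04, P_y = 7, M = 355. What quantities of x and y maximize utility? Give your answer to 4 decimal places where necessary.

x* = 2.8689, y* = 34.7143

MU_x = 16/x, MU_y = 1. Tangency: 16/x = P_x/P_y.
So x*(P_x,P_y) = 16·P_y/P_x, independent of income; and y* = (M − 16·P_y)/P_y.
At the given prices: x* = 16·7/39.04 = 2.8689, and y* = 34.7143.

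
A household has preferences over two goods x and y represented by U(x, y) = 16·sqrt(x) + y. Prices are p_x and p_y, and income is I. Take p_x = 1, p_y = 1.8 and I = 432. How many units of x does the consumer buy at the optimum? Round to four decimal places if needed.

Set MRS = p_x/p_y: 8·x^(−1/2) = p_x/p_y.
Thus x* = (8·p_y/p_x)² — independent of I — with the rest of income spent on y.
Plugging in: x* = (8·1.8/1)² = 207.36.

x* = 207.36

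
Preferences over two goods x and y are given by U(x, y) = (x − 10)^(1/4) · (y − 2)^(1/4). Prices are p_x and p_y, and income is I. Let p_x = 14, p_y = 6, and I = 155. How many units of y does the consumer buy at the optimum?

y* = 2.25

This is Cobb-Douglas in (x−10, y−2): tangency gives 0.25·p_y·(y−2) = 0.25·p_x·(x−10).
After buying the subsistence bundle (10, 2), a share 0.5 of the remaining income goes to x: x* = 10 + 0.5·(I − 10p_x − 2p_y)/p_x.
Discretionary income = 155 − 10·14 − 2·6 = 3; y* = 2 + 0.5·3/6 = 2.25.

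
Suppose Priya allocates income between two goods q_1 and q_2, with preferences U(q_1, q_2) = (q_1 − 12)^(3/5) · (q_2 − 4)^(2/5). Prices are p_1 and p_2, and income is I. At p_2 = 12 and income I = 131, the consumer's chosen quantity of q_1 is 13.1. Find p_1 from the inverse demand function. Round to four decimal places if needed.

Let q_1' = q_1−12, q_2' = q_2−4. MRS = (3/2)·q_2'/q_1' = p_1/p_2.
Substituting into the budget: q_1* = 12 + 0.6·(I − 12·p_1 − 4·p_2)/p_1, and q_2* = 4 + 0.4·(…)/p_2.
Set q_1* = 13.1 in the demand function and solve for p_1: p_1 = 6.

p_1 = 6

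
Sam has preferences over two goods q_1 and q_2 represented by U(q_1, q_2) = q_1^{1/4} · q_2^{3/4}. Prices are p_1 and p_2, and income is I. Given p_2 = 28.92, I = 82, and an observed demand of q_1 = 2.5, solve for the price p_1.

The MRS is (1/3)·q_2/q_1. Set MRS = p_1/p_2.
Rearranging, p_2·q_2 = 3·p_1·q_1. Substituting into the budget gives p_1·q_1·(1 + 3) = I.
Demand: q_1*(p_1,p_2,I) = 0.25·I/p_1 and q_2* = 0.75·I/p_2.
Set q_1* = 2.5 in the demand function and solve for p_1: p_1 = 8.2.

p_1 = 8.2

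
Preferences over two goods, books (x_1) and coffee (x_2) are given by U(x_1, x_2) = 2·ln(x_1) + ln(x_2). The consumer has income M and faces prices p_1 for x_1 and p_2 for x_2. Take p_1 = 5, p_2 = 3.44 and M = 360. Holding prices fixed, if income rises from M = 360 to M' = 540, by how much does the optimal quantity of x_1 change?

Tangency: MRS = 2·x_2/x_1 = p_1/p_2.
So 2·p_2·x_2 = p_1·x_1; combined with the budget, a share 2/3 of income goes to x_1.
Demand: x_1*(p_1,p_2,M) = 2/3·M/p_1 and x_2* = 1/3·M/p_2.
At p_1=5, p_2=3.44, M=360: x_1* = 2/3·360/5 = 48.
At M' = 540: x_1* = 72. Change: 72 − 48 = 24.

Δx_1* = 24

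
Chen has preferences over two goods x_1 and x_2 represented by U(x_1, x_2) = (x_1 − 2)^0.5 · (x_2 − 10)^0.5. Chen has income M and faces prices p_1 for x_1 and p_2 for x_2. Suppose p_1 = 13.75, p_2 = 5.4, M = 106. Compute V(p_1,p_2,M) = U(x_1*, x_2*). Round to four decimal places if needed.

MRS = (x_2−10)/(x_1−2). Tangency with p_1/p_2 gives x_2−10 = (p_1/p_2)·(x_1−2).
Substituting into the budget: x_1* = 2 + 0.5·(M − 2·p_1 − 10·p_2)/p_1, and x_2* = 10 + 0.5·(…)/p_2.
Discretionary income = 106 − 2·13.75 − 10·5.4 = 24.5; x_1* = 2 + 0.5·24.5/13.75 = 2.8909; x_2* = 10 + 0.5·24.5/5.4 = 12.2685.
Utility at the optimum: U(2.8909, 12.2685) = 1.4216.

V = 1.4216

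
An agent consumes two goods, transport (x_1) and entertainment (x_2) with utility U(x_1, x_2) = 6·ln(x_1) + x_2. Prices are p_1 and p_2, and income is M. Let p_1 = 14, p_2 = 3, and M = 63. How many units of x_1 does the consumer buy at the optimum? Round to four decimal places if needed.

At the given prices: x_1* = 6·3/14 = 1.2857.

x_1* = 1.2857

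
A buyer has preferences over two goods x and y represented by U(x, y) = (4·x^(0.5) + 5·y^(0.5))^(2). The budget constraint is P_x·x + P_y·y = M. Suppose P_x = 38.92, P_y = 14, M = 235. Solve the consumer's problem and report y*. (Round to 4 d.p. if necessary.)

From the CES first-order condition, (4/5)·(y/x)^(0.5) = P_x/P_y.
Hence y/x = ((5/4)·P_x/P_y)^(1/(0.5)), i.e. raised to the 2 power.
Substitute y = (y/x)·x into the budget: x* = M/(P_x + P_y·(y/x)).
Numerically y/x = 12.075625, so x* = 235/(38.92 + 14·12.075625) = 1.1299 and y* = 12.075625·1.1299 = 13.6445.

y* = 13.6445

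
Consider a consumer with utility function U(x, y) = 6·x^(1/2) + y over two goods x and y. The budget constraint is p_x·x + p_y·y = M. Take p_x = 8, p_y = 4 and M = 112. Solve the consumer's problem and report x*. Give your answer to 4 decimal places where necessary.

x* = 2.25

Set MRS = p_x/p_y: 3·x^(−1/2) = p_x/p_y.
Thus x* = (3·p_y/p_x)² — independent of M — with the rest of income spent on y.
Plugging in: x* = (3·4/8)² = 2.25.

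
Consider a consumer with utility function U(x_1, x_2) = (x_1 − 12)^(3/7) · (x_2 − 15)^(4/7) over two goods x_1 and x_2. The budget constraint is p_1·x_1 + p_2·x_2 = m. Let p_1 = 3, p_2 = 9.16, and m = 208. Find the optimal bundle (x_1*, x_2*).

This is Cobb-Douglas in (x_1−12, x_2−15): tangency gives 3/7·p_2·(x_2−15) = 4/7·p_1·(x_1−12).
After buying the subsistence bundle (12, 15), a share 3/7 of the remaining income goes to x_1: x_1* = 12 + 3/7·(m − 12p_1 − 15p_2)/p_1.
Discretionary income = 208 − 12·3 − 15·9.16 = 34.6; x_1* = 12 + 3/7·34.6/3 = 16.9429; x_2* = 15 + 4/7·34.6/9.16 = 17.1585.

x_1* = 16.9429, x_2* = 17.1585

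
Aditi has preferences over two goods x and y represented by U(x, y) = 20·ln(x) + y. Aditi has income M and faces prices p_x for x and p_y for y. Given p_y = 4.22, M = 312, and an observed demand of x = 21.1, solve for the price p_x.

p_x = 4

MU_x = 20/x, MU_y = 1. Tangency: 20/x = p_x/p_y.
So x*(p_x,p_y) = 20·p_y/p_x, independent of income; and y* = (M − 20·p_y)/p_y.
Set x* = 21.1 in the demand function and solve for p_x: p_x = 4.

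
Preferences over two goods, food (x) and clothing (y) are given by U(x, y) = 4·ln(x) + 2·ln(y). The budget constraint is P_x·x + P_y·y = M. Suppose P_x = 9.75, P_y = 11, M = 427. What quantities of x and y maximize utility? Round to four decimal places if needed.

x* = 29.1966, y* = 12.9394

The MRS is 2·y/x. Set MRS = P_x/P_y.
So 4·P_y·y = 2·P_x·x; combined with the budget, a share 2/3 of income goes to x.
Demand: x*(P_x,P_y,M) = 2/3·M/P_x and y* = 1/3·M/P_y.
At P_x=9.75, P_y=11, M=427: x* = 2/3·427/9.75 = 29.1966, y* = 12.9394.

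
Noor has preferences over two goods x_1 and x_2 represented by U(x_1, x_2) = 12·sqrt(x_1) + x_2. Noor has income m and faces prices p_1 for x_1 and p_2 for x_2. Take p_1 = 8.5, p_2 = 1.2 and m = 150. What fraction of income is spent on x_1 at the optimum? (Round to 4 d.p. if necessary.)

share on x_1 = 0.0407

MU_x_1 = 6/√x_1, MU_x_2 = 1. Tangency: 6/√x_1 = p_1/p_2.
Solve: √x_1 = 6·p_2/p_1, so x_1*(p_1,p_2) = (6·p_2/p_1)², and x_2* = (m − p_1·x_1*)/p_2.
Plugging in: x_1* = (6·1.2/8.5)² = 0.7175, x_2* = 119.9176.
Expenditure on x_1: 8.5·0.7175 = 6.0988; share = 0.0407.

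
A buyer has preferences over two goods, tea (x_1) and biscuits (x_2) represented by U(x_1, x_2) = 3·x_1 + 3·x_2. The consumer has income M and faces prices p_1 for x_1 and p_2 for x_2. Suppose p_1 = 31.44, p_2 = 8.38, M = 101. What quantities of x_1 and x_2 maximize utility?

Perfect substitutes: compare marginal utility per dollar. 3/p_1 vs 3/p_2 → 0.0954 vs 0.358.
x_2 gives more utility per dollar, so spend all income on x_2: x_2* = M/p_2, x_1* = 0.
Numerically: x_1* = 0, x_2* = 12.0525.

x_1* = 0, x_2* = 12.0525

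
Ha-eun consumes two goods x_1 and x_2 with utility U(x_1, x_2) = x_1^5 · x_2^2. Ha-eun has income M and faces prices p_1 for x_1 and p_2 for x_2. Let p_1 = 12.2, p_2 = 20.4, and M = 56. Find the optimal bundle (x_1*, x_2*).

x_1* = 3.2787, x_2* = 0.7843

The MRS is (5/2)·x_2/x_1. Set MRS = p_1/p_2.
So 5·p_2·x_2 = 2·p_1·x_1; combined with the budget, a share 5/7 of income goes to x_1.
Demand: x_1*(p_1,p_2,M) = 5/7·M/p_1 and x_2* = 2/7·M/p_2.
At p_1=12.2, p_2=20.4, M=56: x_1* = 5/7·56/12.2 = 3.2787, x_2* = 0.7843.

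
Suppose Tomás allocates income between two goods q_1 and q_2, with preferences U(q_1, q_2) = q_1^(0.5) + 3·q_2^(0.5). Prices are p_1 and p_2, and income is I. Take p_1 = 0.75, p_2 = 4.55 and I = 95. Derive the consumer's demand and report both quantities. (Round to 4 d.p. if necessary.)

MU_q_1 ∝ q_1^(-0.5), MU_q_2 ∝ 3·q_2^(-0.5), so MRS = (1/3)·(q_2/q_1)^(0.5) = p_1/p_2.
Hence q_2/q_1 = (3·p_1/p_2)^(1/(0.5)), i.e. raised to the 2 power.
With the ratio pinned down, the budget gives q_1* = I/(p_1 + p_2·(q_2/q_1)) and q_2* = (q_2/q_1)·q_1*.
Numerically q_2/q_1 = 0.244536, so q_1* = 95/(0.75 + 4.55·0.244536) = 51.0029 and q_2* = 0.244536·51.0029 = 12.472.

q_1* = 51.0029, q_2* = 12.472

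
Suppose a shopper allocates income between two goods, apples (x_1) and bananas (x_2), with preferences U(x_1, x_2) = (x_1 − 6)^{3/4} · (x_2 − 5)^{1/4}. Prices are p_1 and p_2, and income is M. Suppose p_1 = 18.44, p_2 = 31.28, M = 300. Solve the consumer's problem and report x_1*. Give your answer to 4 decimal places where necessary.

Let x_1' = x_1−6, x_2' = x_2−5. MRS = 3·x_2'/x_1' = p_1/p_2.
After buying the subsistence bundle (6, 5), a share 0.75 of the remaining income goes to x_1: x_1* = 6 + 0.75·(M − 6p_1 − 5p_2)/p_1.
Discretionary income = 300 − 6·18.44 − 5·31.28 = 32.96; x_1* = 6 + 0.75·32.96/18.44 = 7.3406.

x_1* = 7.3406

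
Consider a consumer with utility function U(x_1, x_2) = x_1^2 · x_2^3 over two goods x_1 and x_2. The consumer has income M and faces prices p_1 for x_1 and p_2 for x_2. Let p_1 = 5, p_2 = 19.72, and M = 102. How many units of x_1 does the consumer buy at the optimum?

Tangency: MRS = (2/3)·x_2/x_1 = p_1/p_2.
So 2·p_2·x_2 = 3·p_1·x_1; combined with the budget, a share 0.4 of income goes to x_1.
Demand: x_1*(p_1,p_2,M) = 0.4·M/p_1 and x_2* = 0.6·M/p_2.
At p_1=5, p_2=19.72, M=102: x_1* = 0.4·102/5 = 8.16.

x_1* = 8.16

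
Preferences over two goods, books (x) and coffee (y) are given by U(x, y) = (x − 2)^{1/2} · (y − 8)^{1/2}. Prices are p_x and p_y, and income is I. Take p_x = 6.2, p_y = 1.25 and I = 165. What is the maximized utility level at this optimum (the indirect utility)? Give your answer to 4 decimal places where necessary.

Let x' = x−2, y' = y−8. MRS = y'/x' = p_x/p_y.
Substituting into the budget: x* = 2 + 0.5·(I − 2·p_x − 8·p_y)/p_x, and y* = 8 + 0.5·(…)/p_y.
Discretionary income = 165 − 2·6.2 − 8·1.25 = 142.6; x* = 2 + 0.5·142.6/6.2 = 13.5; y* = 8 + 0.5·142.6/1.25 = 65.04.
Utility at the optimum: U(13.5, 65.04) = 25.6117.

V = 25.6117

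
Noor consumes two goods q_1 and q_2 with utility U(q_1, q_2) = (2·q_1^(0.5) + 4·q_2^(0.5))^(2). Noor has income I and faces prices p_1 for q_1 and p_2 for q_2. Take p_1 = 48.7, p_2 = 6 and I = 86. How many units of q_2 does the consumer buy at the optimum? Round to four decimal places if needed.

q_2* = 13.905

MRS = MU_q_1/MU_q_2 = (1/2)·(q_2/q_1)^(0.5). Set equal to p_1/p_2.
Solve for the ratio: q_2/q_1 = [2·p_1/p_2]^(2).
Substitute q_2 = (q_2/q_1)·q_1 into the budget: q_1* = I/(p_1 + p_2·(q_2/q_1)).
Numerically q_2/q_1 = 263.521111, so q_1* = 86/(48.7 + 6·263.521111) = 0.0528 and q_2* = 263.521111·0.0528 = 13.905.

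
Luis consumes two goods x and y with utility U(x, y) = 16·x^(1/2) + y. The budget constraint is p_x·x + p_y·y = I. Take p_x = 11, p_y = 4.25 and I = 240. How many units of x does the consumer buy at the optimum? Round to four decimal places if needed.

x* = 9.5537

Set MRS = p_x/p_y: 8·x^(−1/2) = p_x/p_y.
Solve: √x = 8·p_y/p_x, so x*(p_x,p_y) = (8·p_y/p_x)², and y* = (I − p_x·x*)/p_y.
Plugging in: x* = (8·4.25/11)² = 9.5537.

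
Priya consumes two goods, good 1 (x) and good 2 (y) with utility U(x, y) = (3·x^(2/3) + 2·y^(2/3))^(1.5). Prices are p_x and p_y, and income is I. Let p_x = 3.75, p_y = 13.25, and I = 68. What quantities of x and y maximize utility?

x* = 17.7129, y* = 0.119

MRS = MU_x/MU_y = (3/2)·(y/x)^(1/3). Set equal to p_x/p_y.
Solve for the ratio: y/x = [(2/3)·p_x/p_y]^(3).
With the ratio pinned down, the budget gives x* = I/(p_x + p_y·(y/x)) and y* = (y/x)·x*.
Numerically y/x = 0.006717, so x* = 68/(3.75 + 13.25·0.006717) = 17.7129 and y* = 0.006717·17.7129 = 0.119.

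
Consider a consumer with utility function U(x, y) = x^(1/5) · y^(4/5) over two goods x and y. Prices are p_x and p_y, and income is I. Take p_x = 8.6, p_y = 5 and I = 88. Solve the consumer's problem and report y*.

The MRS is (1/4)·y/x. Set MRS = p_x/p_y.
Rearranging, p_y·y = 4·p_x·x. Substituting into the budget gives p_x·x·(1 + 4) = I.
Demand: x*(p_x,p_y,I) = 0.2·I/p_x and y* = 0.8·I/p_y.
At p_x=8.6, p_y=5, I=88: y* = 0.8·88/5 = 14.08.

y* = 14.08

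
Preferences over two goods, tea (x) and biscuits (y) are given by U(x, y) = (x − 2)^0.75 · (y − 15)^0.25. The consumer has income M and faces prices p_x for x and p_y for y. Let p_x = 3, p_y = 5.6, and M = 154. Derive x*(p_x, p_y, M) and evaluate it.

Let x' = x−2, y' = y−15. MRS = 3·y'/x' = p_x/p_y.
Substituting into the budget: x* = 2 + 0.75·(M − 2·p_x − 15·p_y)/p_x, and y* = 15 + 0.25·(…)/p_y.
Discretionary income = 154 − 2·3 − 15·5.6 = 64; x* = 2 + 0.75·64/3 = 18.

x* = 18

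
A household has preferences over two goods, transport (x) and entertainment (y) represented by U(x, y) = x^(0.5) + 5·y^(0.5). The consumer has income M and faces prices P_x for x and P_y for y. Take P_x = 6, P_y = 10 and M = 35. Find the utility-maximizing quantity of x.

x* = 0.3646

Numerically y/x = 9, so x* = 35/(6 + 10·9) = 0.3646.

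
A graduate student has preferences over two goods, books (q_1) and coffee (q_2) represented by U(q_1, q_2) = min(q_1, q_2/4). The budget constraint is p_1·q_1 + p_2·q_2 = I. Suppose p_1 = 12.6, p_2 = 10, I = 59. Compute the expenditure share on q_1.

Demand: q_1*(p_1,p_2,I) = I/(p_1 + 4·p_2), q_2* = 4·I/(p_1 + 4·p_2).
Here 12.6 + 4·10 = 52.6, giving q_1* = 1.1217 and q_2* = 4.4867.
Expenditure on q_1: 12.6·1.1217 = 14.1331; share = 0.2395.

share on q_1 = 0.2395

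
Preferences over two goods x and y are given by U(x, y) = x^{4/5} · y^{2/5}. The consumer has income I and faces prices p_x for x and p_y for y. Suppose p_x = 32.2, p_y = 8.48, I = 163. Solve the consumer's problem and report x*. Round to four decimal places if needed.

Demand: x*(p_x,p_y,I) = 2/3·I/p_x and y* = 1/3·I/p_y.
At p_x=32.2, p_y=8.48, I=163: x* = 2/3·163/32.2 = 3.3747.

x* = 3.3747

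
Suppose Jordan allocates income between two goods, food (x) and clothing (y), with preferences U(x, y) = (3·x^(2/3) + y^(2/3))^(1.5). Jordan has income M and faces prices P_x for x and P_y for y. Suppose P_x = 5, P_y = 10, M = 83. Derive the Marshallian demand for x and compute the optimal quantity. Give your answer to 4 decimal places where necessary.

MU_x ∝ 3·x^(-1/3), MU_y ∝ y^(-1/3), so MRS = 3·(y/x)^(1/3) = P_x/P_y.
Solve for the ratio: y/x = [(1/3)·P_x/P_y]^(3).
Substitute y = (y/x)·x into the budget: x* = M/(P_x + P_y·(y/x)).
Numerically y/x = 0.00463, so x* = 83/(5 + 10·0.00463) = 16.4477.

x* = 16.4477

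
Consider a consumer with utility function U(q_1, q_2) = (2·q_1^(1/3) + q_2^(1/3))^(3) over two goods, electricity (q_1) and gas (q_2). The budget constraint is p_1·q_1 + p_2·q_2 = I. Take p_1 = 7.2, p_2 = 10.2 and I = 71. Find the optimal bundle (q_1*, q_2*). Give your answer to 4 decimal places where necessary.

q_1* = 7.6028, q_2* = 1.5941

MU_q_1 ∝ 2·q_1^(-2/3), MU_q_2 ∝ q_2^(-2/3), so MRS = 2·(q_2/q_1)^(2/3) = p_1/p_2.
Solve for the ratio: q_2/q_1 = [(1/2)·p_1/p_2]^(1.5).
Substitute q_2 = (q_2/q_1)·q_1 into the budget: q_1* = I/(p_1 + p_2·(q_2/q_1)).
Numerically q_2/q_1 = 0.209678, so q_1* = 71/(7.2 + 10.2·0.209678) = 7.6028 and q_2* = 0.209678·7.6028 = 1.5941.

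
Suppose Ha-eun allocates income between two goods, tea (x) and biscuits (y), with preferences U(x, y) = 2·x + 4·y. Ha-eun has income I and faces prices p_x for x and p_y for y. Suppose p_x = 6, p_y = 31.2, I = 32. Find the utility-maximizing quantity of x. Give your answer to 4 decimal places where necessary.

x* = 5.3333

Perfect substitutes: compare marginal utility per dollar. 2/p_x vs 4/p_y → 0.3333 vs 0.1282.
x gives more utility per dollar, so spend all income on x: x* = I/p_x, y* = 0.
Numerically: x* = 5.3333, y* = 0.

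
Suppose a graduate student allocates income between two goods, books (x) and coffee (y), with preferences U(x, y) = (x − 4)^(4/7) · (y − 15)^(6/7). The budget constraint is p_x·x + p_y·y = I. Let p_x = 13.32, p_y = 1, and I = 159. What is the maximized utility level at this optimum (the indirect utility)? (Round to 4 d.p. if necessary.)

V = 54.5248

MRS = (2/3)·(y−15)/(x−4). Tangency with p_x/p_y gives y−15 = (3/2)·(p_x/p_y)·(x−4).
Substituting into the budget: x* = 4 + 0.4·(I − 4·p_x − 15·p_y)/p_x, and y* = 15 + 0.6·(…)/p_y.
Discretionary income = 159 − 4·13.32 − 15·1 = 90.72; x* = 4 + 0.4·90.72/13.32 = 6.7243; y* = 15 + 0.6·90.72/1 = 69.432.
Utility at the optimum: U(6.7243, 69.432) = 54.5248.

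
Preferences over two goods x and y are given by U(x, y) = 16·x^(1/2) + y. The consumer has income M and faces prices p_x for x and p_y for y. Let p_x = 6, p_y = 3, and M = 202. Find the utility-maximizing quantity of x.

x* = 16

Set MRS = p_x/p_y: 8·x^(−1/2) = p_x/p_y.
Thus x* = (8·p_y/p_x)² — independent of M — with the rest of income spent on y.
Plugging in: x* = (8·3/6)² = 16.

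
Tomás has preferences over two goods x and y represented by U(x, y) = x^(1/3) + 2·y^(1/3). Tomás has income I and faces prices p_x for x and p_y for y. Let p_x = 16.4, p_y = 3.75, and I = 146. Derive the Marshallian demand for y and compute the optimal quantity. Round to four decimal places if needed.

y* = 33.303

From the CES first-order condition, (1/2)·(y/x)^(2/3) = p_x/p_y.
Solve for the ratio: y/x = [2·p_x/p_y]^(1.5).
With the ratio pinned down, the budget gives x* = I/(p_x + p_y·(y/x)) and y* = (y/x)·x*.
Numerically y/x = 25.86806, so x* = 146/(16.4 + 3.75·25.86806) = 1.2874 and y* = 25.86806·1.2874 = 33.303.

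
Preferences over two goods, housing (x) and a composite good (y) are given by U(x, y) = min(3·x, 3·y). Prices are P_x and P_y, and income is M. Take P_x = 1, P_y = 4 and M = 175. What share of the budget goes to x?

share on x = 0.2

Leontief preferences: the optimum is at the kink where x/3 = y/3, i.e. y = x.
Budget: P_x·x + P_y·x = M, so (3·P_x + 3·P_y)·x = 3·M.
Demand: x*(P_x,P_y,M) = 3·M/(3·P_x + 3·P_y), y* = 3·M/(3·P_x + 3·P_y).
Here 3·1 + 3·4 = 15, giving x* = 35 and y* = 35.
Expenditure on x: 1·35 = 35; share = 0.2.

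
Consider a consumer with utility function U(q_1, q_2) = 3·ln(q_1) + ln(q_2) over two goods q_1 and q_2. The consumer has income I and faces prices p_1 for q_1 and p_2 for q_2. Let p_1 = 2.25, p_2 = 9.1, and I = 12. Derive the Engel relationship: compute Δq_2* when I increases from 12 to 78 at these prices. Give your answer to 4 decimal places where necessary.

The MRS is 3·q_2/q_1. Set MRS = p_1/p_2.
So 3·p_2·q_2 = p_1·q_1; combined with the budget, a share 0.75 of income goes to q_1.
Demand: q_1*(p_1,p_2,I) = 0.75·I/p_1 and q_2* = 0.25·I/p_2.
At p_1=2.25, p_2=9.1, I=12: q_2* = 0.25·12/9.1 = 0.3297.
At I' = 78: q_2* = 2.1429. Change: 2.1429 − 0.3297 = 1.8132.

Δq_2* = 1.8132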